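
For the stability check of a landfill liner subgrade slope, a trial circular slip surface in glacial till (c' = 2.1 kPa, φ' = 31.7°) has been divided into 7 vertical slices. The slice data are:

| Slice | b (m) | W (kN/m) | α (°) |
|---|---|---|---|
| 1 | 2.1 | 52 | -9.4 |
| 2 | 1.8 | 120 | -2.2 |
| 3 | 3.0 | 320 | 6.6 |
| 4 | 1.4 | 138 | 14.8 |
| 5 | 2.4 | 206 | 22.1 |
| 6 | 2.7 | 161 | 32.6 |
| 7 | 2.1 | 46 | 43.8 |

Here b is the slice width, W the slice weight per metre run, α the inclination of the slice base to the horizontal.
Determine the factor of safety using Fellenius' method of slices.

FS = 2.52

Ordinary method of slices: FS = Σ[c'·Δl_i + (W_i cosα_i)·tanφ'] / Σ W_i sinα_i, with Δl_i = b_i / cosα_i.
Slice 1: Δl = 2.1/cos(-9.4°) = 2.129 m; N'_1 = 52·cos(-9.4°) = 51.3; c'Δl = 4.47; W sinα = -8.5
Slice 2: Δl = 1.8/cos(-2.2°) = 1.801 m; N'_2 = 120·cos(-2.2°) = 119.9; c'Δl = 3.78; W sinα = -4.6
Slice 3: Δl = 3.0/cos6.6° = 3.020 m; N'_3 = 320·cos6.6° = 317.9; c'Δl = 6.34; W sinα = 36.8
Slice 4: Δl = 1.4/cos14.8° = 1.448 m; N'_4 = 138·cos14.8° = 133.4; c'Δl = 3.04; W sinα = 35.3
Slice 5: Δl = 2.4/cos22.1° = 2.590 m; N'_5 = 206·cos22.1° = 190.9; c'Δl = 5.44; W sinα = 77.5
Slice 6: Δl = 2.7/cos32.6° = 3.205 m; N'_6 = 161·cos32.6° = 135.6; c'Δl = 6.73; W sinα = 86.7
Slice 7: Δl = 2.1/cos43.8° = 2.910 m; N'_7 = 46·cos43.8° = 33.2; c'Δl = 6.11; W sinα = 31.8
Σc'Δl = 35.9 kN/m; ΣN' = 982.2 kN/m; ΣW sinα = 255.0 kN/m
Resisting = 35.9 + 982.2·tan31.7° = 35.9 + 606.6 = 642.5 kN/m
FS = 642.5 / 255.0 = 2.520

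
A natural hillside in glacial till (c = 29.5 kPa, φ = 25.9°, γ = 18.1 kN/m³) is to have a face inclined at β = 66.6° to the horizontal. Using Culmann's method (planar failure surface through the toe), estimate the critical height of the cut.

Culmann's analysis gives the critical failure plane at α_cr = (β + φ)/2 = (66.6 + 25.9)/2 = 46.2°, and the critical height
H_c = (4c/γ) · sinβ cosφ / [1 − cos(β − φ)]
    = (4·29.5/18.1) · sin66.6°·cos25.9° / [1 − cos(40.7°)]
    = 6.519 · 0.9178·0.8996 / [1 − 0.7581]
    = 6.519 · 0.8256 / 0.2419
    = 22.25 m

H_c = 22.25 m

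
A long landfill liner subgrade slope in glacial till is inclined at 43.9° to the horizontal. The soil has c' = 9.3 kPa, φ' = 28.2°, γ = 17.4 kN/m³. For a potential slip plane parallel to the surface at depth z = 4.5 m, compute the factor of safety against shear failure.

For an infinite slope with a slip plane parallel to the surface (no pore pressure): FS = [c' + γz cos²β tanφ'] / [γz sinβ cosβ].
γz = 17.4·4.5 = 78.30 kN/m²
Numerator = 9.3 + 78.30·cos²43.9°·tan28.2° = 9.3 + 78.30·0.5192·0.5362 = 31.098 kPa
Denominator = 78.30·sin43.9°·cos43.9° = 78.30·0.6934·0.7206 = 39.121 kPa
FS = 31.098 / 39.121 = 0.795

FS = 0.79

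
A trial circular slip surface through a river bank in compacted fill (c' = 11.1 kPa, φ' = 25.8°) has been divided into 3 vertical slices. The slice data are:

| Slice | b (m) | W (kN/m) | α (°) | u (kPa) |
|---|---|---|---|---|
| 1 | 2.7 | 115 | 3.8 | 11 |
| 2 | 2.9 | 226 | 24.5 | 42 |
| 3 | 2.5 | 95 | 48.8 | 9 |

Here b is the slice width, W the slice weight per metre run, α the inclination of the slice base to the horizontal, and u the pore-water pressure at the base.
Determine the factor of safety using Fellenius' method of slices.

FS = 1.14

Ordinary method of slices: FS = Σ[c'·Δl_i + (W_i cosα_i − u_i·Δl_i)·tanφ'] / Σ W_i sinα_i, with Δl_i = b_i / cosα_i.
Slice 1: Δl = 2.7/cos3.8° = 2.706 m; N'_1 = 115·cos3.8° − 11·2.706 = 85.0; c'Δl = 30.04; W sinα = 7.6
Slice 2: Δl = 2.9/cos24.5° = 3.187 m; N'_2 = 226·cos24.5° − 42·3.187 = 71.8; c'Δl = 35.38; W sinα = 93.7
Slice 3: Δl = 2.5/cos48.8° = 3.795 m; N'_3 = 95·cos48.8° − 9·3.795 = 28.4; c'Δl = 42.13; W sinα = 71.5
Σc'Δl = 107.5 kN/m; ΣN' = 185.2 kN/m; ΣW sinα = 172.8 kN/m
Resisting = 107.5 + 185.2·tan25.8° = 107.5 + 89.5 = 197.1 kN/m
FS = 197.1 / 172.8 = 1.140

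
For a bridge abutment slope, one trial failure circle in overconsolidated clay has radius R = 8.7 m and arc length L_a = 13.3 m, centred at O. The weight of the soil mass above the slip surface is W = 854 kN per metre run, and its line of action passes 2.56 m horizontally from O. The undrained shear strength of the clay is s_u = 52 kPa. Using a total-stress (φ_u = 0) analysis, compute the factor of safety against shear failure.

Taking moments about the centre O, the resisting moment is provided by the undrained shear strength acting along the arc:
M_R = s_u·L_a·R = 52·13.30·8.7 = 6016.9 kN·m/m
M_D = W·d = 854·2.56 = 2186.2 kN·m/m
FS = M_R / M_D = 6016.9 / 2186.2 = 2.752

FS = 2.75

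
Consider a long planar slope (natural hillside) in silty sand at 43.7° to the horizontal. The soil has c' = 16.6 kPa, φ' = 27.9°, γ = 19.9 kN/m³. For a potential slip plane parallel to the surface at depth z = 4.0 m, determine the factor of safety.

For an infinite slope with a slip plane parallel to the surface (no pore pressure): FS = [c' + γz cos²β tanφ'] / [γz sinβ cosβ].
γz = 19.9·4.0 = 79.60 kN/m²
Numerator = 16.6 + 79.60·cos²43.7°·tan27.9° = 16.6 + 79.60·0.5227·0.5295 = 38.629 kPa
Denominator = 79.60·sin43.7°·cos43.7° = 79.60·0.6909·0.7230 = 39.759 kPa
FS = 38.629 / 39.759 = 0.972

FS = 0.97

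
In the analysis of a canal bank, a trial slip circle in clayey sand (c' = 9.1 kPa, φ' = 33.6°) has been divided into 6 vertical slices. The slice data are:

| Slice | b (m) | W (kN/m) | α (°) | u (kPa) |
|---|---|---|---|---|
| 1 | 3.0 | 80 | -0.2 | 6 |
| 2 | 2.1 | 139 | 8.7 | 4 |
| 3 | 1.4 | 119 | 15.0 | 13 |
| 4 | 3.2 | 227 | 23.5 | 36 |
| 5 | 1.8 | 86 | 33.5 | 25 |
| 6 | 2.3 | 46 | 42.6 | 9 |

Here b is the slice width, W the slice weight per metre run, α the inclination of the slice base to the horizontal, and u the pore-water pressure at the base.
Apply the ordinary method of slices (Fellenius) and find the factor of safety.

FS = 1.82

Ordinary method of slices: FS = Σ[c'·Δl_i + (W_i cosα_i − u_i·Δl_i)·tanφ'] / Σ W_i sinα_i, with Δl_i = b_i / cosα_i.
Slice 1: Δl = 3.0/cos(-0.2°) = 3.000 m; N'_1 = 80·cos(-0.2°) − 6·3.000 = 62.0; c'Δl = 27.30; W sinα = -0.3
Slice 2: Δl = 2.1/cos8.7° = 2.124 m; N'_2 = 139·cos8.7° − 4·2.124 = 128.9; c'Δl = 19.33; W sinα = 21.0
Slice 3: Δl = 1.4/cos15.0° = 1.449 m; N'_3 = 119·cos15.0° − 13·1.449 = 96.1; c'Δl = 13.19; W sinα = 30.8
Slice 4: Δl = 3.2/cos23.5° = 3.489 m; N'_4 = 227·cos23.5° − 36·3.489 = 82.6; c'Δl = 31.75; W sinα = 90.5
Slice 5: Δl = 1.8/cos33.5° = 2.159 m; N'_5 = 86·cos33.5° − 25·2.159 = 17.7; c'Δl = 19.64; W sinα = 47.5
Slice 6: Δl = 2.3/cos42.6° = 3.125 m; N'_6 = 46·cos42.6° − 9·3.125 = 5.7; c'Δl = 28.43; W sinα = 31.1
Σc'Δl = 139.7 kN/m; ΣN' = 393.0 kN/m; ΣW sinα = 220.7 kN/m
Resisting = 139.7 + 393.0·tan33.6° = 139.7 + 261.1 = 400.8 kN/m
FS = 400.8 / 220.7 = 1.816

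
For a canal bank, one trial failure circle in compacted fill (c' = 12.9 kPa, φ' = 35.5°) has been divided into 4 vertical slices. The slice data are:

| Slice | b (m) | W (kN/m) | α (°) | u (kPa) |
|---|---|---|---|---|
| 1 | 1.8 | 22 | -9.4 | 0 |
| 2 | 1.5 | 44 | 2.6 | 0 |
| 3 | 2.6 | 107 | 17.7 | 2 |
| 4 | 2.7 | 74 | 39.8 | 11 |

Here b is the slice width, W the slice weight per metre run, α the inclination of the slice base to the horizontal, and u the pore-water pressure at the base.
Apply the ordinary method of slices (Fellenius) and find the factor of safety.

FS = 3.22

Ordinary method of slices: FS = Σ[c'·Δl_i + (W_i cosα_i − u_i·Δl_i)·tanφ'] / Σ W_i sinα_i, with Δl_i = b_i / cosα_i.
Slice 1: Δl = 1.8/cos(-9.4°) = 1.824 m; N'_1 = 22·cos(-9.4°) − 0·1.824 = 21.7; c'Δl = 23.54; W sinα = -3.6
Slice 2: Δl = 1.5/cos2.6° = 1.502 m; N'_2 = 44·cos2.6° − 0·1.502 = 44.0; c'Δl = 19.37; W sinα = 2.0
Slice 3: Δl = 2.6/cos17.7° = 2.729 m; N'_3 = 107·cos17.7° − 2·2.729 = 96.5; c'Δl = 35.21; W sinα = 32.5
Slice 4: Δl = 2.7/cos39.8° = 3.514 m; N'_4 = 74·cos39.8° − 11·3.514 = 18.2; c'Δl = 45.33; W sinα = 47.4
Σc'Δl = 123.4 kN/m; ΣN' = 180.3 kN/m; ΣW sinα = 78.3 kN/m
Resisting = 123.4 + 180.3·tan35.5° = 123.4 + 128.6 = 252.1 kN/m
FS = 252.1 / 78.3 = 3.219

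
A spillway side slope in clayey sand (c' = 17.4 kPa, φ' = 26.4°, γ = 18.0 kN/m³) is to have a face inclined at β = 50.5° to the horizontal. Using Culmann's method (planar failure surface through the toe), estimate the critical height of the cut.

H_c = 30.66 m

Culmann's analysis gives the critical failure plane at α_cr = (β + φ')/2 = (50.5 + 26.4)/2 = 38.5°, and the critical height
H_c = (4c'/γ) · sinβ cosφ' / [1 − cos(β − φ')]
    = (4·17.4/18.0) · sin50.5°·cos26.4° / [1 − cos(24.1°)]
    = 3.867 · 0.7716·0.8957 / [1 − 0.9128]
    = 3.867 · 0.6912 / 0.0872
    = 30.66 m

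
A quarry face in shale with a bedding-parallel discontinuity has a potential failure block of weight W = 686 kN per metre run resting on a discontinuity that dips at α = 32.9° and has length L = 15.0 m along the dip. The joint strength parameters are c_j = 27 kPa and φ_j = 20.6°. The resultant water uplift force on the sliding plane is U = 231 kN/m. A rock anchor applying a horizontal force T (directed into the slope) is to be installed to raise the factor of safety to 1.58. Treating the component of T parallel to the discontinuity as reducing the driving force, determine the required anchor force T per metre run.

T = 35 kN/m

Resolving forces along and normal to the sliding plane, with the horizontal anchor force T adding T·sinα to the effective normal force and T·cosα acting up the plane against the driving force:
FS = [c_jL + (W cosα − U + T sinα) tanφ_j] / [W sinα − T cosα]
Without the anchor: N' = 345.0 kN/m, driving T_d = 372.6 kN/m, resisting R = 27·15.0 + 345.0·tan20.6° = 534.7 kN/m, FS = 1.43.
Setting FS = 1.58 and solving for T:
1.58·(372.6 − T cos32.9°) = 534.7 + T sin32.9°·tan20.6°
T·(sin32.9°·tan20.6° + 1.58·cos32.9°) = 1.58·372.6 − 534.7
T·(0.5432·0.3759 + 1.58·0.8396) = 588.7 − 534.7 = 54.1
T·1.5308 = 54.1
T = 35.3 kN/m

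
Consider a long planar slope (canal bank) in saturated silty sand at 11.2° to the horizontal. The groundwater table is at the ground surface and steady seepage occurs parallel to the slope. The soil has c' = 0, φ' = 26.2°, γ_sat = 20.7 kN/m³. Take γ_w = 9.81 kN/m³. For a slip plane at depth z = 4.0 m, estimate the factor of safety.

With seepage parallel to the slope and the water table at the surface, the effective normal stress on the slip plane uses the buoyant unit weight γ' = γ_sat − γ_w while the driving shear stress uses γ_sat:
FS = [c' + γ' z cos²β tanφ'] / [γ_sat z sinβ cosβ]
(For c' = 0 this reduces to FS = (γ'/γ_sat)·tanφ'/tanβ.)
γ' = 20.7 − 9.81 = 10.89 kN/m³
Numerator = 0.0 + 10.89·4.0·cos²11.2°·tan26.2° = 0.0 + 10.89·4.0·0.9623·0.4921 = 20.626 kPa
Denominator = 20.7·4.0·sin11.2°·cos11.2° = 20.7·4.0·0.1942·0.9810 = 15.776 kPa
FS = 20.626 / 15.776 = 1.307

FS = 1.31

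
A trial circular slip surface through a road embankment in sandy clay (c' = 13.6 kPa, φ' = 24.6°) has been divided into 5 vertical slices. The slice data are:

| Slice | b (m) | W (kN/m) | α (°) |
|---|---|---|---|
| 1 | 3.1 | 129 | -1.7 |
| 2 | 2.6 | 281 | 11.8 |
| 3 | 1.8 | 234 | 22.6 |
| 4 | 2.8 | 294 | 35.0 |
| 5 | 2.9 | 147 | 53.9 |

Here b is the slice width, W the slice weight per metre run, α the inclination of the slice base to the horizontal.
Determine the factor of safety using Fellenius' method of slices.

FS = 1.51

Ordinary method of slices: FS = Σ[c'·Δl_i + (W_i cosα_i)·tanφ'] / Σ W_i sinα_i, with Δl_i = b_i / cosα_i.
Slice 1: Δl = 3.1/cos(-1.7°) = 3.101 m; N'_1 = 129·cos(-1.7°) = 128.9; c'Δl = 42.18; W sinα = -3.8
Slice 2: Δl = 2.6/cos11.8° = 2.656 m; N'_2 = 281·cos11.8° = 275.1; c'Δl = 36.12; W sinα = 57.5
Slice 3: Δl = 1.8/cos22.6° = 1.950 m; N'_3 = 234·cos22.6° = 216.0; c'Δl = 26.52; W sinα = 89.9
Slice 4: Δl = 2.8/cos35.0° = 3.418 m; N'_4 = 294·cos35.0° = 240.8; c'Δl = 46.49; W sinα = 168.6
Slice 5: Δl = 2.9/cos53.9° = 4.922 m; N'_5 = 147·cos53.9° = 86.6; c'Δl = 66.94; W sinα = 118.8
Σc'Δl = 218.2 kN/m; ΣN' = 947.5 kN/m; ΣW sinα = 431.0 kN/m
Resisting = 218.2 + 947.5·tan24.6° = 218.2 + 433.8 = 652.0 kN/m
FS = 652.0 / 431.0 = 1.513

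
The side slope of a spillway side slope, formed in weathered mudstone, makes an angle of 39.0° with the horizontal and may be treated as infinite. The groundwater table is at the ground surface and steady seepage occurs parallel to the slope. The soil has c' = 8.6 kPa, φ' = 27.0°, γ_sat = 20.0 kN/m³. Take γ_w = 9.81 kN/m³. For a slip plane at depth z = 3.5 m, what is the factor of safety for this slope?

With seepage parallel to the slope and the water table at the surface, the effective normal stress on the slip plane uses the buoyant unit weight γ' = γ_sat − γ_w while the driving shear stress uses γ_sat:
FS = [c' + γ' z cos²β tanφ'] / [γ_sat z sinβ cosβ]
γ' = 20.0 − 9.81 = 10.19 kN/m³
Numerator = 8.6 + 10.19·3.5·cos²39.0°·tan27.0° = 8.6 + 10.19·3.5·0.6040·0.5095 = 19.575 kPa
Denominator = 20.0·3.5·sin39.0°·cos39.0° = 20.0·3.5·0.6293·0.7771 = 34.235 kPa
FS = 19.575 / 34.235 = 0.572

FS = 0.57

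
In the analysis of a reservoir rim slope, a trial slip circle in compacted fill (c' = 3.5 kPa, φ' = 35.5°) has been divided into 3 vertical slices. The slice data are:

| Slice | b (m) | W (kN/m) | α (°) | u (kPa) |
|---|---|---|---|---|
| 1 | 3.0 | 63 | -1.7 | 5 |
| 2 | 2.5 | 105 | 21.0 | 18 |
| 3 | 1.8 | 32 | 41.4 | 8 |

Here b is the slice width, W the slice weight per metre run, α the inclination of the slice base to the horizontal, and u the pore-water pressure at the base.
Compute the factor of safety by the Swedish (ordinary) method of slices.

FS = 1.78

Ordinary method of slices: FS = Σ[c'·Δl_i + (W_i cosα_i − u_i·Δl_i)·tanφ'] / Σ W_i sinα_i, with Δl_i = b_i / cosα_i.
Slice 1: Δl = 3.0/cos(-1.7°) = 3.001 m; N'_1 = 63·cos(-1.7°) − 5·3.001 = 48.0; c'Δl = 10.50; W sinα = -1.9
Slice 2: Δl = 2.5/cos21.0° = 2.678 m; N'_2 = 105·cos21.0° − 18·2.678 = 49.8; c'Δl = 9.37; W sinα = 37.6
Slice 3: Δl = 1.8/cos41.4° = 2.400 m; N'_3 = 32·cos41.4° − 8·2.400 = 4.8; c'Δl = 8.40; W sinα = 21.2
Σc'Δl = 28.3 kN/m; ΣN' = 102.6 kN/m; ΣW sinα = 56.9 kN/m
Resisting = 28.3 + 102.6·tan35.5° = 28.3 + 73.2 = 101.5 kN/m
FS = 101.5 / 56.9 = 1.782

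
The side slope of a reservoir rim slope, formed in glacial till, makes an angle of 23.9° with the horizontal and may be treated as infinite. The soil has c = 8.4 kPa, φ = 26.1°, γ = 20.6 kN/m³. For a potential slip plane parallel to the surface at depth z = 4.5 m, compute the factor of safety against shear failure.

For an infinite slope with a slip plane parallel to the surface (no pore pressure): FS = [c + γz cos²β tanφ] / [γz sinβ cosβ].
γz = 20.6·4.5 = 92.70 kN/m²
Numerator = 8.4 + 92.70·cos²23.9°·tan26.1° = 8.4 + 92.70·0.8359·0.4899 = 46.359 kPa
Denominator = 92.70·sin23.9°·cos23.9° = 92.70·0.4051·0.9143 = 34.336 kPa
FS = 46.359 / 34.336 = 1.350

FS = 1.35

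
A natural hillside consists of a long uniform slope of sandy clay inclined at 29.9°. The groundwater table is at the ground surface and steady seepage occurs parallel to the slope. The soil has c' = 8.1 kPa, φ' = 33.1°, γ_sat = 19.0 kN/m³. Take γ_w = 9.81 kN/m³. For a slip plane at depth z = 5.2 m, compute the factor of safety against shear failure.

With seepage parallel to the slope and the water table at the surface, the effective normal stress on the slip plane uses the buoyant unit weight γ' = γ_sat − γ_w while the driving shear stress uses γ_sat:
FS = [c' + γ' z cos²β tanφ'] / [γ_sat z sinβ cosβ]
γ' = 19.0 − 9.81 = 9.19 kN/m³
Numerator = 8.1 + 9.19·5.2·cos²29.9°·tan33.1° = 8.1 + 9.19·5.2·0.7515·0.6519 = 31.511 kPa
Denominator = 19.0·5.2·sin29.9°·cos29.9° = 19.0·5.2·0.4985·0.8669 = 42.695 kPa
FS = 31.511 / 42.695 = 0.738

FS = 0.74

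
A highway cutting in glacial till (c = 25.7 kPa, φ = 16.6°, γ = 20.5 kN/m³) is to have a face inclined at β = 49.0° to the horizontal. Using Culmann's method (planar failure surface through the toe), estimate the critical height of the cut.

Culmann's analysis gives the critical failure plane at α_cr = (β + φ)/2 = (49.0 + 16.6)/2 = 32.8°, and the critical height
H_c = (4c/γ) · sinβ cosφ / [1 − cos(β − φ)]
    = (4·25.7/20.5) · sin49.0°·cos16.6° / [1 − cos(32.4°)]
    = 5.015 · 0.7547·0.9583 / [1 − 0.8443]
    = 5.015 · 0.7233 / 0.1557
    = 23.30 m

H_c = 23.30 m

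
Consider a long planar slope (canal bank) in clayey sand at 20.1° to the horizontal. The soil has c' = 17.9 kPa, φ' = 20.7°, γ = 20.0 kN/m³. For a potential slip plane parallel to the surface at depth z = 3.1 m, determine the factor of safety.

FS = 1.93

For an infinite slope with a slip plane parallel to the surface (no pore pressure): FS = [c' + γz cos²β tanφ'] / [γz sinβ cosβ].
γz = 20.0·3.1 = 62.00 kN/m²
Numerator = 17.9 + 62.00·cos²20.1°·tan20.7° = 17.9 + 62.00·0.8819·0.3779 = 38.561 kPa
Denominator = 62.00·sin20.1°·cos20.1° = 62.00·0.3437·0.9391 = 20.009 kPa
FS = 38.561 / 20.009 = 1.927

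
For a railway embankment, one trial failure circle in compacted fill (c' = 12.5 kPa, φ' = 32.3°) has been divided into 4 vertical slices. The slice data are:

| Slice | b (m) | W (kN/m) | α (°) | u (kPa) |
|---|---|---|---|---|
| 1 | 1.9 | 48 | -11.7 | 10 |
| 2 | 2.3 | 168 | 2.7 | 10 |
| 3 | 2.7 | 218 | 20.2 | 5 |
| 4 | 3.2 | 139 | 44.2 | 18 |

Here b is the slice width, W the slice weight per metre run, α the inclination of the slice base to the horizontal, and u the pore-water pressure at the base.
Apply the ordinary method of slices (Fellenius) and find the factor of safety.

Ordinary method of slices: FS = Σ[c'·Δl_i + (W_i cosα_i − u_i·Δl_i)·tanφ'] / Σ W_i sinα_i, with Δl_i = b_i / cosα_i.
Slice 1: Δl = 1.9/cos(-11.7°) = 1.940 m; N'_1 = 48·cos(-11.7°) − 10·1.940 = 27.6; c'Δl = 24.25; W sinα = -9.7
Slice 2: Δl = 2.3/cos2.7° = 2.303 m; N'_2 = 168·cos2.7° − 10·2.303 = 144.8; c'Δl = 28.78; W sinα = 7.9
Slice 3: Δl = 2.7/cos20.2° = 2.877 m; N'_3 = 218·cos20.2° − 5·2.877 = 190.2; c'Δl = 35.96; W sinα = 75.3
Slice 4: Δl = 3.2/cos44.2° = 4.464 m; N'_4 = 139·cos44.2° − 18·4.464 = 19.3; c'Δl = 55.79; W sinα = 96.9
Σc'Δl = 144.8 kN/m; ΣN' = 381.9 kN/m; ΣW sinα = 170.4 kN/m
Resisting = 144.8 + 381.9·tan32.3° = 144.8 + 241.4 = 386.2 kN/m
FS = 386.2 / 170.4 = 2.267

FS = 2.27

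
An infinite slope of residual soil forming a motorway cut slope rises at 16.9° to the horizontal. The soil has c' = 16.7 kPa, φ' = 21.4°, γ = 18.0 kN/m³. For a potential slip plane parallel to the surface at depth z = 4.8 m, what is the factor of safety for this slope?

For an infinite slope with a slip plane parallel to the surface (no pore pressure): FS = [c' + γz cos²β tanφ'] / [γz sinβ cosβ].
γz = 18.0·4.8 = 86.40 kN/m²
Numerator = 16.7 + 86.40·cos²16.9°·tan21.4° = 16.7 + 86.40·0.9155·0.3919 = 47.698 kPa
Denominator = 86.40·sin16.9°·cos16.9° = 86.40·0.2907·0.9568 = 24.032 kPa
FS = 47.698 / 24.032 = 1.985

FS = 1.98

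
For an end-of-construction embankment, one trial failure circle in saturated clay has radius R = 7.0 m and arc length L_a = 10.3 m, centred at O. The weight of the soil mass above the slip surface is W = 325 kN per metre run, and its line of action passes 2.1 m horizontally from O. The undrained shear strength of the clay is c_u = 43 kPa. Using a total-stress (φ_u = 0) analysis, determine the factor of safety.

Taking moments about the centre O, the resisting moment is provided by the undrained shear strength acting along the arc:
M_R = c_u·L_a·R = 43·10.30·7.0 = 3100.3 kN·m/m
M_D = W·d = 325·2.1 = 682.5 kN·m/m
FS = M_R / M_D = 3100.3 / 682.5 = 4.543

FS = 4.54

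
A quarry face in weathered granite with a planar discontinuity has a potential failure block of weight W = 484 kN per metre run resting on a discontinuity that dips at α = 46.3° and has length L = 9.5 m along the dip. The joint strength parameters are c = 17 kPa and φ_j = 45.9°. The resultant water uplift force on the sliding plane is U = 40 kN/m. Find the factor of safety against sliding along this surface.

Resolving the block weight along and normal to the plane and applying the Mohr–Coulomb strength on the joint:
N' = W cosα − U = 484·cos46.3° − 40 = 294.4 kN/m
Driving force T = W sinα = 484·sin46.3° = 349.9 kN/m
Resisting force R = c·L + N'·tanφ_j = 17·9.5 + 294.4·tan45.9° = 161.5 + 303.8 = 465.3 kN/m
FS = R / T = 465.3 / 349.9 = 1.330

FS = 1.33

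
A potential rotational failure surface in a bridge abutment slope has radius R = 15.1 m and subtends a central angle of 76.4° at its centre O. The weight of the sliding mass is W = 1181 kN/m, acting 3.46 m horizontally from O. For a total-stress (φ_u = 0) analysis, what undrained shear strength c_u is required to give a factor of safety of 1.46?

FS = c_u·L_a·R / (W·d), so c_u = FS·W·d / (L_a·R).
Arc length L_a = R·θ = 15.1·(76.4°·π/180) = 15.1·1.3334 = 20.13 m
c_u = 1.46·1181·3.46 / (20.13·15.1) = 5965.9 / 304.04 = 19.62 kPa

c_u = 19.6 kPa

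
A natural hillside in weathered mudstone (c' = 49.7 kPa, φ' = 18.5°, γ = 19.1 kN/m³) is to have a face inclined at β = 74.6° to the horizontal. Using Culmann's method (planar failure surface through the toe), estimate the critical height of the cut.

Culmann's analysis gives the critical failure plane at α_cr = (β + φ')/2 = (74.6 + 18.5)/2 = 46.5°, and the critical height
H_c = (4c'/γ) · sinβ cosφ' / [1 − cos(β − φ')]
    = (4·49.7/19.1) · sin74.6°·cos18.5° / [1 − cos(56.1°)]
    = 10.408 · 0.9641·0.9483 / [1 − 0.5577]
    = 10.408 · 0.9143 / 0.4423
    = 21.52 m

H_c = 21.52 m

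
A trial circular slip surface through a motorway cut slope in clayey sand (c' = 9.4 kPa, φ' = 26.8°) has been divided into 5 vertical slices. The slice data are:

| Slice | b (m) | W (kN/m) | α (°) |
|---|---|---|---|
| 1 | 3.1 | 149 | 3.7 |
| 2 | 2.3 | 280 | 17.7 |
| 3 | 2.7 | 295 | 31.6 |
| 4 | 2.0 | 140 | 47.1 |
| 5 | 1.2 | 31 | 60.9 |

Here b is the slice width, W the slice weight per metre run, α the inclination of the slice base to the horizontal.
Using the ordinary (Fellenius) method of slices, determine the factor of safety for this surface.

FS = 1.39

Ordinary method of slices: FS = Σ[c'·Δl_i + (W_i cosα_i)·tanφ'] / Σ W_i sinα_i, with Δl_i = b_i / cosα_i.
Slice 1: Δl = 3.1/cos3.7° = 3.106 m; N'_1 = 149·cos3.7° = 148.7; c'Δl = 29.20; W sinα = 9.6
Slice 2: Δl = 2.3/cos17.7° = 2.414 m; N'_2 = 280·cos17.7° = 266.7; c'Δl = 22.69; W sinα = 85.1
Slice 3: Δl = 2.7/cos31.6° = 3.170 m; N'_3 = 295·cos31.6° = 251.3; c'Δl = 29.80; W sinα = 154.6
Slice 4: Δl = 2.0/cos47.1° = 2.938 m; N'_4 = 140·cos47.1° = 95.3; c'Δl = 27.62; W sinα = 102.6
Slice 5: Δl = 1.2/cos60.9° = 2.467 m; N'_5 = 31·cos60.9° = 15.1; c'Δl = 23.19; W sinα = 27.1
Σc'Δl = 132.5 kN/m; ΣN' = 777.1 kN/m; ΣW sinα = 379.0 kN/m
Resisting = 132.5 + 777.1·tan26.8° = 132.5 + 392.5 = 525.0 kN/m
FS = 525.0 / 379.0 = 1.385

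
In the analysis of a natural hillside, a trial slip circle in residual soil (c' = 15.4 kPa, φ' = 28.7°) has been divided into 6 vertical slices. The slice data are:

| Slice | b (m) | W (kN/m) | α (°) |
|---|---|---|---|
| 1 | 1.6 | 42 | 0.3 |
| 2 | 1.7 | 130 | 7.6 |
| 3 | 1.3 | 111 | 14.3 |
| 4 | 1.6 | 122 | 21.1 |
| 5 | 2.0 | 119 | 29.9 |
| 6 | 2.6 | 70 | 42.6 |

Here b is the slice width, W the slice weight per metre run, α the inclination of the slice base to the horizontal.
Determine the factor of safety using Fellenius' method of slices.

Ordinary method of slices: FS = Σ[c'·Δl_i + (W_i cosα_i)·tanφ'] / Σ W_i sinα_i, with Δl_i = b_i / cosα_i.
Slice 1: Δl = 1.6/cos0.3° = 1.600 m; N'_1 = 42·cos0.3° = 42.0; c'Δl = 24.64; W sinα = 0.2
Slice 2: Δl = 1.7/cos7.6° = 1.715 m; N'_2 = 130·cos7.6° = 128.9; c'Δl = 26.41; W sinα = 17.2
Slice 3: Δl = 1.3/cos14.3° = 1.342 m; N'_3 = 111·cos14.3° = 107.6; c'Δl = 20.66; W sinα = 27.4
Slice 4: Δl = 1.6/cos21.1° = 1.715 m; N'_4 = 122·cos21.1° = 113.8; c'Δl = 26.41; W sinα = 43.9
Slice 5: Δl = 2.0/cos29.9° = 2.307 m; N'_5 = 119·cos29.9° = 103.2; c'Δl = 35.53; W sinα = 59.3
Slice 6: Δl = 2.6/cos42.6° = 3.532 m; N'_6 = 70·cos42.6° = 51.5; c'Δl = 54.39; W sinα = 47.4
Σc'Δl = 188.0 kN/m; ΣN' = 546.9 kN/m; ΣW sinα = 195.5 kN/m
Resisting = 188.0 + 546.9·tan28.7° = 188.0 + 299.4 = 487.5 kN/m
FS = 487.5 / 195.5 = 2.494

FS = 2.49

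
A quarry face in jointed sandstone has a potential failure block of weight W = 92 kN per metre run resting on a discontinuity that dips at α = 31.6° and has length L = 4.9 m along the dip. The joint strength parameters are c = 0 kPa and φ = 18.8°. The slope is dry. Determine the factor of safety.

Resolving the block weight along and normal to the plane and applying the Mohr–Coulomb strength on the joint:
N' = W cosα = 92·cos31.6° = 78.4 kN/m
Driving force T = W sinα = 92·sin31.6° = 48.2 kN/m
Resisting force R = c·L + N'·tanφ = 0·4.9 + 78.4·tan18.8° = 0.0 + 26.7 = 26.7 kN/m
FS = R / T = 26.7 / 48.2 = 0.553

FS = 0.55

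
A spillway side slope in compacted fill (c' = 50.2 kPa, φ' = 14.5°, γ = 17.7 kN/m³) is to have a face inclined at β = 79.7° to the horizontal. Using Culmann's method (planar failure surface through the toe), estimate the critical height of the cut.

H_c = 18.61 m

Culmann's analysis gives the critical failure plane at α_cr = (β + φ')/2 = (79.7 + 14.5)/2 = 47.1°, and the critical height
H_c = (4c'/γ) · sinβ cosφ' / [1 − cos(β − φ')]
    = (4·50.2/17.7) · sin79.7°·cos14.5° / [1 − cos(65.2°)]
    = 11.345 · 0.9839·0.9681 / [1 − 0.4195]
    = 11.345 · 0.9525 / 0.5805
    = 18.61 m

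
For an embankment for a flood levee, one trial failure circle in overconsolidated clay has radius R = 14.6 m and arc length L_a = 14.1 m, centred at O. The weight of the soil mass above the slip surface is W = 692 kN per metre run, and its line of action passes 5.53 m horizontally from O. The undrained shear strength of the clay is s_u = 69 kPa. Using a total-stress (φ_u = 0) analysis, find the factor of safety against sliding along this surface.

Taking moments about the centre O, the resisting moment is provided by the undrained shear strength acting along the arc:
M_R = s_u·L_a·R = 69·14.10·14.6 = 14204.3 kN·m/m
M_D = W·d = 692·5.53 = 3826.8 kN·m/m
FS = M_R / M_D = 14204.3 / 3826.8 = 3.712

FS = 3.71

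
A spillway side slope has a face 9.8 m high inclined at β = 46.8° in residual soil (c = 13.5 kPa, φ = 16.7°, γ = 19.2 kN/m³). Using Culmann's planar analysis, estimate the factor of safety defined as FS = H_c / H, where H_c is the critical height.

H_c = (4c/γ) · sinβ cosφ / [1 − cos(β − φ)]
    = (4·13.5/19.2) · sin46.8°·cos16.7° / [1 − cos30.1°]
    = 2.812 · 0.6982 / 0.1348 = 14.56 m
FS = H_c / H = 14.56 / 9.8 = 1.486

FS = 1.49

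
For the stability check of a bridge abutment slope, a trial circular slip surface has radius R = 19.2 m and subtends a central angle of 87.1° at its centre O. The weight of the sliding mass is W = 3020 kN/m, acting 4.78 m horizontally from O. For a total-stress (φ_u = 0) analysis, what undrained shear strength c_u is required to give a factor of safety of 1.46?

FS = c_u·L_a·R / (W·d), so c_u = FS·W·d / (L_a·R).
Arc length L_a = R·θ = 19.2·(87.1°·π/180) = 19.2·1.5202 = 29.19 m
c_u = 1.46·3020·4.78 / (29.19·19.2) = 21076.0 / 560.40 = 37.61 kPa

c_u = 37.6 kPa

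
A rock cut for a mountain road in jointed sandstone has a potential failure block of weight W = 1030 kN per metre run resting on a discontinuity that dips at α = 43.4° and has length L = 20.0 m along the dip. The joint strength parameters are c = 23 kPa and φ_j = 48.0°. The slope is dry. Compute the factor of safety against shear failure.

FS = 1.82

Resolving the block weight along and normal to the plane and applying the Mohr–Coulomb strength on the joint:
N' = W cosα = 1030·cos43.4° = 748.4 kN/m
Driving force T = W sinα = 1030·sin43.4° = 707.7 kN/m
Resisting force R = c·L + N'·tanφ_j = 23·20.0 + 748.4·tan48.0° = 460.0 + 831.2 = 1291.2 kN/m
FS = R / T = 1291.2 / 707.7 = 1.824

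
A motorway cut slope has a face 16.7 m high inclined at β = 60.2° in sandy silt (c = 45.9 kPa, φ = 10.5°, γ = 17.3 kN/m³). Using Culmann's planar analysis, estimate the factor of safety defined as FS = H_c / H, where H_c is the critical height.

FS = 1.54

H_c = (4c/γ) · sinβ cosφ / [1 − cos(β − φ)]
    = (4·45.9/17.3) · sin60.2°·cos10.5° / [1 − cos49.7°]
    = 10.613 · 0.8532 / 0.3532 = 25.64 m
FS = H_c / H = 25.64 / 16.7 = 1.535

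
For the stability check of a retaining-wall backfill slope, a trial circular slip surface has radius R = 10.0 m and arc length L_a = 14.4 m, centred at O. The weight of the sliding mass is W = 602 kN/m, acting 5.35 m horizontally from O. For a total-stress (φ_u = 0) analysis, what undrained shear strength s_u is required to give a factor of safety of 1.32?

s_u = 29.5 kPa

FS = s_u·L_a·R / (W·d), so s_u = FS·W·d / (L_a·R).
s_u = 1.32·602·5.35 / (14.40·10.0) = 4251.3 / 144.00 = 29.52 kPa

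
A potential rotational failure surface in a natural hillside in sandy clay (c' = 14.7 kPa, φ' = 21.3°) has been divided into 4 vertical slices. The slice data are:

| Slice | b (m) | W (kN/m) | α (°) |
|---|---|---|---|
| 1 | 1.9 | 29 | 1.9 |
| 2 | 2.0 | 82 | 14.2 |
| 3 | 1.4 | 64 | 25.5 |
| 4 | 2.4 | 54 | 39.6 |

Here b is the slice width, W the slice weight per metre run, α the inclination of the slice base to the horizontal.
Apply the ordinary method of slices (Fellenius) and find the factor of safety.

FS = 2.50

Ordinary method of slices: FS = Σ[c'·Δl_i + (W_i cosα_i)·tanφ'] / Σ W_i sinα_i, with Δl_i = b_i / cosα_i.
Slice 1: Δl = 1.9/cos1.9° = 1.901 m; N'_1 = 29·cos1.9° = 29.0; c'Δl = 27.95; W sinα = 1.0
Slice 2: Δl = 2.0/cos14.2° = 2.063 m; N'_2 = 82·cos14.2° = 79.5; c'Δl = 30.33; W sinα = 20.1
Slice 3: Δl = 1.4/cos25.5° = 1.551 m; N'_3 = 64·cos25.5° = 57.8; c'Δl = 22.80; W sinα = 27.6
Slice 4: Δl = 2.4/cos39.6° = 3.115 m; N'_4 = 54·cos39.6° = 41.6; c'Δl = 45.79; W sinα = 34.4
Σc'Δl = 126.9 kN/m; ΣN' = 207.9 kN/m; ΣW sinα = 83.1 kN/m
Resisting = 126.9 + 207.9·tan21.3° = 126.9 + 81.0 = 207.9 kN/m
FS = 207.9 / 83.1 = 2.503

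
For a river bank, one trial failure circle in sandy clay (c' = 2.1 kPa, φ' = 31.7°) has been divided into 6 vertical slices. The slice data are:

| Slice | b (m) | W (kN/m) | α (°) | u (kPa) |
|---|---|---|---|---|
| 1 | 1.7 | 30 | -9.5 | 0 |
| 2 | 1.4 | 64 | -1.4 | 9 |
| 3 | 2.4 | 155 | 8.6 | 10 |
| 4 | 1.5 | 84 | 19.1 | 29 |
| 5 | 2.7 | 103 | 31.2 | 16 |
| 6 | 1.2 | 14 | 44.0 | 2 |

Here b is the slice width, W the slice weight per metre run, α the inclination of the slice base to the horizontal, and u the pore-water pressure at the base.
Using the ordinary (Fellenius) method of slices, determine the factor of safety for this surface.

Ordinary method of slices: FS = Σ[c'·Δl_i + (W_i cosα_i − u_i·Δl_i)·tanφ'] / Σ W_i sinα_i, with Δl_i = b_i / cosα_i.
Slice 1: Δl = 1.7/cos(-9.5°) = 1.724 m; N'_1 = 30·cos(-9.5°) − 0·1.724 = 29.6; c'Δl = 3.62; W sinα = -5.0
Slice 2: Δl = 1.4/cos(-1.4°) = 1.400 m; N'_2 = 64·cos(-1.4°) − 9·1.400 = 51.4; c'Δl = 2.94; W sinα = -1.6
Slice 3: Δl = 2.4/cos8.6° = 2.427 m; N'_3 = 155·cos8.6° − 10·2.427 = 129.0; c'Δl = 5.10; W sinα = 23.2
Slice 4: Δl = 1.5/cos19.1° = 1.587 m; N'_4 = 84·cos19.1° − 29·1.587 = 33.3; c'Δl = 3.33; W sinα = 27.5
Slice 5: Δl = 2.7/cos31.2° = 3.157 m; N'_5 = 103·cos31.2° − 16·3.157 = 37.6; c'Δl = 6.63; W sinα = 53.4
Slice 6: Δl = 1.2/cos44.0° = 1.668 m; N'_6 = 14·cos44.0° − 2·1.668 = 6.7; c'Δl = 3.50; W sinα = 9.7
Σc'Δl = 25.1 kN/m; ΣN' = 287.6 kN/m; ΣW sinα = 107.2 kN/m
Resisting = 25.1 + 287.6·tan31.7° = 25.1 + 177.6 = 202.8 kN/m
FS = 202.8 / 107.2 = 1.891

FS = 1.89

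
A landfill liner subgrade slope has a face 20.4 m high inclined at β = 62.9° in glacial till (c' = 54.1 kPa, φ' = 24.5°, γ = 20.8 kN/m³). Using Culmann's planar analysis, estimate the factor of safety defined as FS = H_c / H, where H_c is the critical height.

FS = 1.91

H_c = (4c'/γ) · sinβ cosφ' / [1 − cos(β − φ')]
    = (4·54.1/20.8) · sin62.9°·cos24.5° / [1 − cos38.4°]
    = 10.404 · 0.8101 / 0.2163 = 38.96 m
FS = H_c / H = 38.96 / 20.4 = 1.910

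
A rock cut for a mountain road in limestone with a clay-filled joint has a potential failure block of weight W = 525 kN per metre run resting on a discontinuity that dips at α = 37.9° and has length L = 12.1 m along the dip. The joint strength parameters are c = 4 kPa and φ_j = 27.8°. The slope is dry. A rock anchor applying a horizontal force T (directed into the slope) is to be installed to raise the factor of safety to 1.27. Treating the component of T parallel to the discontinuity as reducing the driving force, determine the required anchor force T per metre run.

T = 108 kN/m

Resolving forces along and normal to the sliding plane, with the horizontal anchor force T adding T·sinα to the effective normal force and T·cosα acting up the plane against the driving force:
FS = [cL + (W cosα + T sinα) tanφ_j] / [W sinα − T cosα]
Without the anchor: N' = 414.3 kN/m, driving T_d = 322.5 kN/m, resisting R = 4·12.1 + 414.3·tan27.8° = 266.8 kN/m, FS = 0.83.
Setting FS = 1.27 and solving for T:
1.27·(322.5 − T cos37.9°) = 266.8 + T sin37.9°·tan27.8°
T·(sin37.9°·tan27.8° + 1.27·cos37.9°) = 1.27·322.5 − 266.8
T·(0.6143·0.5272 + 1.27·0.7891) = 409.6 − 266.8 = 142.8
T·1.3260 = 142.8
T = 107.7 kN/m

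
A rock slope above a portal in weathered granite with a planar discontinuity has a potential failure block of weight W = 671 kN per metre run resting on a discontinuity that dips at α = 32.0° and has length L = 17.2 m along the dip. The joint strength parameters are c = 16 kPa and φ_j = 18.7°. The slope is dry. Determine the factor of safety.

FS = 1.32

Resolving the block weight along and normal to the plane and applying the Mohr–Coulomb strength on the joint:
N' = W cosα = 671·cos32.0° = 569.0 kN/m
Driving force T = W sinα = 671·sin32.0° = 355.6 kN/m
Resisting force R = c·L + N'·tanφ_j = 16·17.2 + 569.0·tan18.7° = 275.2 + 192.6 = 467.8 kN/m
FS = R / T = 467.8 / 355.6 = 1.316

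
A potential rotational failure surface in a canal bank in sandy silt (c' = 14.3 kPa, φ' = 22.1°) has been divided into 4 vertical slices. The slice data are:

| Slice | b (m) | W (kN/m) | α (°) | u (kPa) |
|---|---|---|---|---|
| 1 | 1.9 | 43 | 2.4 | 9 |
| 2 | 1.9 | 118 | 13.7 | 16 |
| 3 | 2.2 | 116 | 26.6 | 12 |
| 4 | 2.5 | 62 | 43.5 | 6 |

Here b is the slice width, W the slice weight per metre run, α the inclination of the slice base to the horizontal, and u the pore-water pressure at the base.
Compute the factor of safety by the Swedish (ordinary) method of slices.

FS = 1.80

Ordinary method of slices: FS = Σ[c'·Δl_i + (W_i cosα_i − u_i·Δl_i)·tanφ'] / Σ W_i sinα_i, with Δl_i = b_i / cosα_i.
Slice 1: Δl = 1.9/cos2.4° = 1.902 m; N'_1 = 43·cos2.4° − 9·1.902 = 25.8; c'Δl = 27.19; W sinα = 1.8
Slice 2: Δl = 1.9/cos13.7° = 1.956 m; N'_2 = 118·cos13.7° − 16·1.956 = 83.4; c'Δl = 27.97; W sinα = 27.9
Slice 3: Δl = 2.2/cos26.6° = 2.460 m; N'_3 = 116·cos26.6° − 12·2.460 = 74.2; c'Δl = 35.18; W sinα = 51.9
Slice 4: Δl = 2.5/cos43.5° = 3.446 m; N'_4 = 62·cos43.5° − 6·3.446 = 24.3; c'Δl = 49.28; W sinα = 42.7
Σc'Δl = 139.6 kN/m; ΣN' = 207.7 kN/m; ΣW sinα = 124.4 kN/m
Resisting = 139.6 + 207.7·tan22.1° = 139.6 + 84.3 = 224.0 kN/m
FS = 224.0 / 124.4 = 1.801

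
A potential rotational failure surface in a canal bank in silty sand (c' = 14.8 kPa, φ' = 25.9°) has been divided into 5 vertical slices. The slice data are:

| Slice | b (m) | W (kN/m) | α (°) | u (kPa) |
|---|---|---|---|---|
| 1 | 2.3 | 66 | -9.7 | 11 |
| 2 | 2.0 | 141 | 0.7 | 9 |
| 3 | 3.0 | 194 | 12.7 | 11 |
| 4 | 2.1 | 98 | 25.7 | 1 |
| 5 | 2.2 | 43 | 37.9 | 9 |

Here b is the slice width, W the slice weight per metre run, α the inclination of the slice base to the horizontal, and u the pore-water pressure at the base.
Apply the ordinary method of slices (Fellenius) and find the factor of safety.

Ordinary method of slices: FS = Σ[c'·Δl_i + (W_i cosα_i − u_i·Δl_i)·tanφ'] / Σ W_i sinα_i, with Δl_i = b_i / cosα_i.
Slice 1: Δl = 2.3/cos(-9.7°) = 2.333 m; N'_1 = 66·cos(-9.7°) − 11·2.333 = 39.4; c'Δl = 34.53; W sinα = -11.1
Slice 2: Δl = 2.0/cos0.7° = 2.000 m; N'_2 = 141·cos0.7° − 9·2.000 = 123.0; c'Δl = 29.60; W sinα = 1.7
Slice 3: Δl = 3.0/cos12.7° = 3.075 m; N'_3 = 194·cos12.7° − 11·3.075 = 155.4; c'Δl = 45.51; W sinα = 42.7
Slice 4: Δl = 2.1/cos25.7° = 2.331 m; N'_4 = 98·cos25.7° − 1·2.331 = 86.0; c'Δl = 34.49; W sinα = 42.5
Slice 5: Δl = 2.2/cos37.9° = 2.788 m; N'_5 = 43·cos37.9° − 9·2.788 = 8.8; c'Δl = 41.26; W sinα = 26.4
Σc'Δl = 185.4 kN/m; ΣN' = 412.6 kN/m; ΣW sinα = 102.2 kN/m
Resisting = 185.4 + 412.6·tan25.9° = 185.4 + 200.4 = 385.8 kN/m
FS = 385.8 / 102.2 = 3.776

FS = 3.78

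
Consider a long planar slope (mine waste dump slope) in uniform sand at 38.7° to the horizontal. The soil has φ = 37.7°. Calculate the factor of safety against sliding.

For a dry cohesionless infinite slope the factor of safety is FS = tanφ / tanβ.
FS = tan37.7° / tan38.7° = 0.7729 / 0.8012 = 0.965

FS = 0.96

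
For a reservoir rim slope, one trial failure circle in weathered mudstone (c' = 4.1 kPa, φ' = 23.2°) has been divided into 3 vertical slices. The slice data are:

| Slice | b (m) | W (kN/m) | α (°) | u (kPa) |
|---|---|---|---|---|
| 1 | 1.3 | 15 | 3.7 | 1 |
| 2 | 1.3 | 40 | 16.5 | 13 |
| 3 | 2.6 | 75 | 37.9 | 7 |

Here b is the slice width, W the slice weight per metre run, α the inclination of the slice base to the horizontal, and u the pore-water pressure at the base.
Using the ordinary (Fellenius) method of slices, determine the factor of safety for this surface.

FS = 0.94

Ordinary method of slices: FS = Σ[c'·Δl_i + (W_i cosα_i − u_i·Δl_i)·tanφ'] / Σ W_i sinα_i, with Δl_i = b_i / cosα_i.
Slice 1: Δl = 1.3/cos3.7° = 1.303 m; N'_1 = 15·cos3.7° − 1·1.303 = 13.7; c'Δl = 5.34; W sinα = 1.0
Slice 2: Δl = 1.3/cos16.5° = 1.356 m; N'_2 = 40·cos16.5° − 13·1.356 = 20.7; c'Δl = 5.56; W sinα = 11.4
Slice 3: Δl = 2.6/cos37.9° = 3.295 m; N'_3 = 75·cos37.9° − 7·3.295 = 36.1; c'Δl = 13.51; W sinα = 46.1
Σc'Δl = 24.4 kN/m; ΣN' = 70.5 kN/m; ΣW sinα = 58.4 kN/m
Resisting = 24.4 + 70.5·tan23.2° = 24.4 + 30.2 = 54.6 kN/m
FS = 54.6 / 58.4 = 0.935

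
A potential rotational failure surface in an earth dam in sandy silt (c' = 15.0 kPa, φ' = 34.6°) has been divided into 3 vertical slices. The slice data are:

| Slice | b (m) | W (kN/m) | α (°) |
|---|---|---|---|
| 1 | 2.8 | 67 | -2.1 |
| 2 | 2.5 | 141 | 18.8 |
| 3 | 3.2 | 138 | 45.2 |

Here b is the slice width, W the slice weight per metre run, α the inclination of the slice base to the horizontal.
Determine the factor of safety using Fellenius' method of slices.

FS = 2.52

Ordinary method of slices: FS = Σ[c'·Δl_i + (W_i cosα_i)·tanφ'] / Σ W_i sinα_i, with Δl_i = b_i / cosα_i.
Slice 1: Δl = 2.8/cos(-2.1°) = 2.802 m; N'_1 = 67·cos(-2.1°) = 67.0; c'Δl = 42.03; W sinα = -2.5
Slice 2: Δl = 2.5/cos18.8° = 2.641 m; N'_2 = 141·cos18.8° = 133.5; c'Δl = 39.61; W sinα = 45.4
Slice 3: Δl = 3.2/cos45.2° = 4.541 m; N'_3 = 138·cos45.2° = 97.2; c'Δl = 68.12; W sinα = 97.9
Σc'Δl = 149.8 kN/m; ΣN' = 297.7 kN/m; ΣW sinα = 140.9 kN/m
Resisting = 149.8 + 297.7·tan34.6° = 149.8 + 205.4 = 355.1 kN/m
FS = 355.1 / 140.9 = 2.520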